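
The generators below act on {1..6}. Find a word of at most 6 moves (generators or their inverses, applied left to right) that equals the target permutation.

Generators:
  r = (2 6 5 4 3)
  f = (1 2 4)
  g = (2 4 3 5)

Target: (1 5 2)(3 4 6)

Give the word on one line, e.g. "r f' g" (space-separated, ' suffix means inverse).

  after g': (2 5 3 4)
  after r: (2 4 6 5)
  after f': (1 4 6 5)
  after f': (1 2)(4 6 5)
  after g': (1 5 2)(3 4 6)

g' r f' f' g'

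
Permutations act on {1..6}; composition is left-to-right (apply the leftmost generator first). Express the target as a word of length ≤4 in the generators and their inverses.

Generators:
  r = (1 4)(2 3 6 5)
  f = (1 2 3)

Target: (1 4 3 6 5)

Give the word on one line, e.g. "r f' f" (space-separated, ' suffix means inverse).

r f f

  after r: (1 4)(2 3 6 5)
  after f: (1 4 2)(3 6 5)
  after f: (1 4 3 6 5)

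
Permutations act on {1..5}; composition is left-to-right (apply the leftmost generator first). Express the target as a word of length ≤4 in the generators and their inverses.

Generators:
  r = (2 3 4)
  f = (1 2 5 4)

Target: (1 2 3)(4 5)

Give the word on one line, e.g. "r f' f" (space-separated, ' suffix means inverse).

  after r: (2 3 4)
  after f: (1 2 3)(4 5)

r f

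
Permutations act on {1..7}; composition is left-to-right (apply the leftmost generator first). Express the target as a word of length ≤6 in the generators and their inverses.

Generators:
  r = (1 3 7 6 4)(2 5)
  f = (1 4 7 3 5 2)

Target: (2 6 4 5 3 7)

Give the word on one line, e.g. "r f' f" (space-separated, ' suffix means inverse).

  after f: (1 4 7 3 5 2)
  after r': (1 6 7)(2 4 3)
  after f: (1 6 3)(2 7 4 5)
  after r: (1 4 2 6 7)
  after f': (2 6 4 5 3 7)

f r' f r f'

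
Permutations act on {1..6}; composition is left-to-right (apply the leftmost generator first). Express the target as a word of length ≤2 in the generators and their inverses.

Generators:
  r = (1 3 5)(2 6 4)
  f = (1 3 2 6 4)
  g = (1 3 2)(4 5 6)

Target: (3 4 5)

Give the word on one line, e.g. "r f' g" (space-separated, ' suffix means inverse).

f r'

  after f: (1 3 2 6 4)
  after r': (3 4 5)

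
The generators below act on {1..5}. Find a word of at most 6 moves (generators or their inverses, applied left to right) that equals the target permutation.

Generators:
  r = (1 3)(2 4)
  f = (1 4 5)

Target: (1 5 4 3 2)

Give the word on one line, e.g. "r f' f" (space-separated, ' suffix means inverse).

  after r': (1 3)(2 4)
  after f': (1 3 5 4 2)
  after r': (2 3 5)
  after f': (1 5 2 3 4)
  after r': (1 5 4 3 2)

r' f' r' f' r'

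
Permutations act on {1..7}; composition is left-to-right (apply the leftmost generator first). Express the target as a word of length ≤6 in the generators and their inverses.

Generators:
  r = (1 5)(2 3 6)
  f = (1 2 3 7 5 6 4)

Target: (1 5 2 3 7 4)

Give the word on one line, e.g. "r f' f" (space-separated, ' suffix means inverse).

f' r' f' f'

  after f': (1 4 6 5 7 3 2)
  after r': (1 4 3 6)(2 5 7)
  after f': (1 6 4 2 7)(3 5)
  after f': (1 5 2 3 7 4)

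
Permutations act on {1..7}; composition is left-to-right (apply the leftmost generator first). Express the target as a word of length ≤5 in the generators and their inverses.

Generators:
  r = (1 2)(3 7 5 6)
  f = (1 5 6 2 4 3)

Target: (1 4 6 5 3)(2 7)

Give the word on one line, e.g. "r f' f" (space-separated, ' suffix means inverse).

r' f r'

  after r': (1 2)(3 6 5 7)
  after f: (1 4 3 2 5 7)
  after r': (1 4 6 5 3)(2 7)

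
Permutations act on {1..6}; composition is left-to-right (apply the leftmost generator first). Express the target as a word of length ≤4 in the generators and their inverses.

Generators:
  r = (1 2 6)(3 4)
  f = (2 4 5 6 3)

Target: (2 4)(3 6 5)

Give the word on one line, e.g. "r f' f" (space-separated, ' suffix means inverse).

  after f': (2 3 6 5 4)
  after r': (1 6 5 3 2 4)
  after r': (1 2 3)(4 6 5)
  after r': (2 4)(3 6 5)

f' r' r' r'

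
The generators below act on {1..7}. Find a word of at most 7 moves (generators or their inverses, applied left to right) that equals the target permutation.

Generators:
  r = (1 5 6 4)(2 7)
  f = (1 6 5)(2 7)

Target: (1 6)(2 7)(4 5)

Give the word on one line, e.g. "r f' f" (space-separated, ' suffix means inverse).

  after r: (1 5 6 4)(2 7)
  after r: (1 6)(4 5)
  after f: (1 5 4)(2 7)
  after f: (4 6 5)
  after f: (1 6)(2 7)(4 5)

r r f f f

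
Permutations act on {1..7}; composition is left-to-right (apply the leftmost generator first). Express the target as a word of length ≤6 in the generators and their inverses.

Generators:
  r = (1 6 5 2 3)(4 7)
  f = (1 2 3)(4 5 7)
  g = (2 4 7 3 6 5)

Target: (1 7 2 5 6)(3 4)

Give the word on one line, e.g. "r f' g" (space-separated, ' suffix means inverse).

f f r' g g

  after f: (1 2 3)(4 5 7)
  after f: (1 3 2)(4 7 5)
  after r': (1 2 3 5 7 6)
  after g: (1 4 7 5 3 2 6)
  after g: (1 7 2 5 6)(3 4)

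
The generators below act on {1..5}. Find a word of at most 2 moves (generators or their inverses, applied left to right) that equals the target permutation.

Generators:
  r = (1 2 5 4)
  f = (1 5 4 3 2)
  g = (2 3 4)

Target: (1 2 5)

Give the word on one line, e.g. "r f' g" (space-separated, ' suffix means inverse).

  after g': (2 4 3)
  after f': (1 2 5)

g' f'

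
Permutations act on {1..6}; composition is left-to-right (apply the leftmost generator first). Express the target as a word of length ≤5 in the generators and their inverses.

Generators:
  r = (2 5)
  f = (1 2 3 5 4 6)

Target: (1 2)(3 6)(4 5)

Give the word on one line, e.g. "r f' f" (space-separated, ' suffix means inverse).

r' f f f r

  after r': (2 5)
  after f: (1 2 4 6)(3 5)
  after f: (1 3 4)(2 6)
  after f: (1 5 4 2)(3 6)
  after r: (1 2)(3 6)(4 5)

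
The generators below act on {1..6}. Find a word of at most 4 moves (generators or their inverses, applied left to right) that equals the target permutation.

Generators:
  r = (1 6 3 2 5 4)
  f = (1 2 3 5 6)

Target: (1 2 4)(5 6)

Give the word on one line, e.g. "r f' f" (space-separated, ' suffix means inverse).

f f r

  after f: (1 2 3 5 6)
  after f: (1 3 6 2 5)
  after r: (1 2 4)(5 6)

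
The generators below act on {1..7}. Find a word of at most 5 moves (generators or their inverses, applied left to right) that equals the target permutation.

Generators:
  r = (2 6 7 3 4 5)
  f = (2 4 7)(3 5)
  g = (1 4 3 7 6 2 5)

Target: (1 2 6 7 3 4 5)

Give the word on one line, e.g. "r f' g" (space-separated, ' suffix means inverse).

  after g: (1 4 3 7 6 2 5)
  after r: (1 5)
  after r: (1 2 6 7 3 4 5)

g r r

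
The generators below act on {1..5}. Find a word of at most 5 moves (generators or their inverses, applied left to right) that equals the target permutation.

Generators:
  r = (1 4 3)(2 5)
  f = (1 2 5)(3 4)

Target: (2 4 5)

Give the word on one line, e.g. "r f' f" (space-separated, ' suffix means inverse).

r' f' f' r

  after r': (1 3 4)(2 5)
  after f': (1 4 5)
  after f': (1 3 4 2)
  after r: (2 4 5)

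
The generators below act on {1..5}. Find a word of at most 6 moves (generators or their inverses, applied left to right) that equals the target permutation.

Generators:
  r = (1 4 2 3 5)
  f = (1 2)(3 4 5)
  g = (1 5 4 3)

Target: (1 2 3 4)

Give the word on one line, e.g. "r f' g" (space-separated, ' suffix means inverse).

  after r: (1 4 2 3 5)
  after g: (1 3 4 2)
  after g: (2 5 4)
  after f: (1 2 3 4)

r g g f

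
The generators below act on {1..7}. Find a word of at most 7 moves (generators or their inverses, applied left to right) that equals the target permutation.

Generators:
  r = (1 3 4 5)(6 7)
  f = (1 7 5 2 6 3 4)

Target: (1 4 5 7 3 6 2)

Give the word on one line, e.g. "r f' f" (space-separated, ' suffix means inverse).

f r r f r'

  after f: (1 7 5 2 6 3 4)
  after r: (1 6 4 3 5 2 7)
  after r: (1 7 3)(2 6 5)
  after f: (1 5 6 2 3 7 4)
  after r': (1 4 5 7 3 6 2)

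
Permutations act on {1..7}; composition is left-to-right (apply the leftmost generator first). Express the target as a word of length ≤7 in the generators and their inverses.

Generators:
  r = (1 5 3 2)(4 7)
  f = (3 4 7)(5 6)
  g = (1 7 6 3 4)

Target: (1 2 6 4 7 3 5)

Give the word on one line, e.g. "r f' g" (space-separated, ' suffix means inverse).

  after f: (3 4 7)(5 6)
  after r': (1 2 3 7 5 6)
  after g: (1 2 4)(3 6 7 5)
  after f: (1 2 7 6 3 5 4)
  after g: (1 2 6 4 7 3 5)

f r' g f g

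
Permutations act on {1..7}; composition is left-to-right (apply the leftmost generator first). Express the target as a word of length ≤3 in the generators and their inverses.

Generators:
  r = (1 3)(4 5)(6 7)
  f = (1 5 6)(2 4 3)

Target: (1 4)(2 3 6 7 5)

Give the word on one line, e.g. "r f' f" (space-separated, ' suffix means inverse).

  after r': (1 3)(4 5)(6 7)
  after f': (1 4)(2 3 6 7 5)

r' f'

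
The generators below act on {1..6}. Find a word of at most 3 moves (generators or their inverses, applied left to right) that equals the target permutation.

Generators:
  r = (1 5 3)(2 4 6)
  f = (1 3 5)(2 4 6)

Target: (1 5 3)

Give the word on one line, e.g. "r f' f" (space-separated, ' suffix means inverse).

  after r': (1 3 5)(2 6 4)
  after f: (1 5 3)

r' f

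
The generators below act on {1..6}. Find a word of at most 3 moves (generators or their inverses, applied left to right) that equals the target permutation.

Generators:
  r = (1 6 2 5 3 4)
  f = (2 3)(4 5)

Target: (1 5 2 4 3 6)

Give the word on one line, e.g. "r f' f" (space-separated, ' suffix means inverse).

  after f: (2 3)(4 5)
  after r': (1 4 2 5 3 6)
  after f': (1 5 2 4 3 6)

f r' f'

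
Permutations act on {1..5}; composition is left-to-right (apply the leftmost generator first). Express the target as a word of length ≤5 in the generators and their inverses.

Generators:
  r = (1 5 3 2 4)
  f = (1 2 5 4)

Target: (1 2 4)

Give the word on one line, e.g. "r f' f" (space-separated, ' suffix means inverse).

r' f' r' f

  after r': (1 4 2 3 5)
  after f': (1 5 4)(2 3)
  after r': (2 5)
  after f: (1 2 4)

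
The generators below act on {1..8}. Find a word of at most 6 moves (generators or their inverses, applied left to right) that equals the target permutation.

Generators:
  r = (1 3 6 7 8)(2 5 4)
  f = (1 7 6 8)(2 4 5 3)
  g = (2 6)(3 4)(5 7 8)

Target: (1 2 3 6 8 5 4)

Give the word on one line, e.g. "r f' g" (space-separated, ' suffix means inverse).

  after f: (1 7 6 8)(2 4 5 3)
  after r: (1 8 3 5 6)
  after g: (1 5 2 6)(3 7 8 4)
  after r': (1 2 3 6 8 5 4)

f r g r'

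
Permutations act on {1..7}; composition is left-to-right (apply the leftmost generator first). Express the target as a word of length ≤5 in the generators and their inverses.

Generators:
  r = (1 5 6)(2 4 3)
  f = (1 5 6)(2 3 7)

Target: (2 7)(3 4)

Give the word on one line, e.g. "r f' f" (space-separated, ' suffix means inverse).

  after f: (1 5 6)(2 3 7)
  after r: (1 6 5)(3 7 4)
  after f': (1 5 6)(2 7 4)
  after r': (2 7)(3 4)

f r f' r'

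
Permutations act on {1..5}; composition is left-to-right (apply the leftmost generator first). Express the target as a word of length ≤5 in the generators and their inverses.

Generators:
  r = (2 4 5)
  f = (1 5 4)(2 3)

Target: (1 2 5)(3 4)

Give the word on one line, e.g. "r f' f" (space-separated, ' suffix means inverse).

r' f r

  after r': (2 5 4)
  after f: (1 5)(2 4 3)
  after r: (1 2 5)(3 4)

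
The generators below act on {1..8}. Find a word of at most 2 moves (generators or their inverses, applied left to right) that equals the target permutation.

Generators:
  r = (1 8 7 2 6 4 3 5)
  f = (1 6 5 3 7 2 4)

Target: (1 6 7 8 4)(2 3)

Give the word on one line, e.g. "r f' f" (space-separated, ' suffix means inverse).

  after r': (1 5 3 4 6 2 7 8)
  after f': (1 6 7 8 4)(2 3)

r' f'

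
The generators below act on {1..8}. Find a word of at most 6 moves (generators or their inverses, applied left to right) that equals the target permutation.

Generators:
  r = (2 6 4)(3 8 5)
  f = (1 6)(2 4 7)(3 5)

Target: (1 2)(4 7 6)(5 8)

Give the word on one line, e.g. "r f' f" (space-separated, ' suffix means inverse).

  after r: (2 6 4)(3 8 5)
  after f': (1 6 2)(3 8)(4 7)
  after r: (1 4 7 2)(3 5)
  after r: (1 2)(4 7 6)(5 8)

r f' r r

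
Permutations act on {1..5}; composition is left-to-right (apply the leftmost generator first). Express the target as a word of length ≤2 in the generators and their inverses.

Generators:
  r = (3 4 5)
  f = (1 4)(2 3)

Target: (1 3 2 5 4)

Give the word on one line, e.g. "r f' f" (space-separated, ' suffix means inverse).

f r'

  after f: (1 4)(2 3)
  after r': (1 3 2 5 4)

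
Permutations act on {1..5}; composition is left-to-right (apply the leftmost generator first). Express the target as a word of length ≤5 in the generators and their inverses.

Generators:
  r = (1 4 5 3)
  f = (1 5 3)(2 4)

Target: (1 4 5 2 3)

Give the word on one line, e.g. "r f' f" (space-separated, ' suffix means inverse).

r f r f

  after r: (1 4 5 3)
  after f: (1 2 4 3 5)
  after r: (1 2 5 4)
  after f: (1 4 5 2 3)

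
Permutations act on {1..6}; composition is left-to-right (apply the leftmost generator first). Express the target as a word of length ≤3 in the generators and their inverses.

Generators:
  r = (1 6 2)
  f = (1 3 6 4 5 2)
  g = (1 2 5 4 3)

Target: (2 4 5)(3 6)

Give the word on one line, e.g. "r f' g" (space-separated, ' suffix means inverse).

  after r': (1 2 6)
  after f: (2 4 5)(3 6)

r' f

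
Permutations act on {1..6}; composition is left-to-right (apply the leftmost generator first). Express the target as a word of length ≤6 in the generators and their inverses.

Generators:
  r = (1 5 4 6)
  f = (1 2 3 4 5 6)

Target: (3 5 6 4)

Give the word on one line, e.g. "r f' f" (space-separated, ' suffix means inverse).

  after f: (1 2 3 4 5 6)
  after r': (1 2 3 5 4)
  after r': (1 2 3)(4 6)
  after r': (1 2 3 6 5)
  after f': (3 5 6 4)

f r' r' r' f'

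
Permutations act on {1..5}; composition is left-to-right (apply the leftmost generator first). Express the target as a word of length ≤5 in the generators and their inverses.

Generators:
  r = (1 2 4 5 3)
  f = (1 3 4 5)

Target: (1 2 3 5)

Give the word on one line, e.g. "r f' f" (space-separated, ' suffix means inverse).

f' f' r f r

  after f': (1 5 4 3)
  after f': (1 4)(3 5)
  after r: (1 5)(2 4)
  after f: (2 5 3 4)
  after r: (1 2 3 5)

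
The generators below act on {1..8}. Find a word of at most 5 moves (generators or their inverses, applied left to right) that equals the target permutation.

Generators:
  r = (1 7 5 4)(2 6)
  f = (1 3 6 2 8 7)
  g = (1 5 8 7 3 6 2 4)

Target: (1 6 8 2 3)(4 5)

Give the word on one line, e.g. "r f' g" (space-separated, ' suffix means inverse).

  after g': (1 4 2 6 3 7 8 5)
  after r: (3 5 7 8 4 6)
  after g': (1 4 3)(2 6 7 5 8)
  after g': (1 2 3 4 7)(6 8)
  after r: (1 6 8 2 3)(4 5)

g' r g' g' r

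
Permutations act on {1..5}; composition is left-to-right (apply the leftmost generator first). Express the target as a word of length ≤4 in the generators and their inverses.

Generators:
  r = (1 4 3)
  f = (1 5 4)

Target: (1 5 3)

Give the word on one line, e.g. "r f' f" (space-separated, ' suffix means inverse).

f' f' r' r'

  after f': (1 4 5)
  after f': (1 5 4)
  after r': (1 5)(3 4)
  after r': (1 5 3)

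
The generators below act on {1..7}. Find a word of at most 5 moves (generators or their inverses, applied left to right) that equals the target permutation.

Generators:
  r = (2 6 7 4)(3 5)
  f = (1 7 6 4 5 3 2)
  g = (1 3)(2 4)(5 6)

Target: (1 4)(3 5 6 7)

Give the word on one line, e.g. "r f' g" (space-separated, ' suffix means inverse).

r f r

  after r: (2 6 7 4)(3 5)
  after f: (1 7 5 2 4)
  after r: (1 4)(3 5 6 7)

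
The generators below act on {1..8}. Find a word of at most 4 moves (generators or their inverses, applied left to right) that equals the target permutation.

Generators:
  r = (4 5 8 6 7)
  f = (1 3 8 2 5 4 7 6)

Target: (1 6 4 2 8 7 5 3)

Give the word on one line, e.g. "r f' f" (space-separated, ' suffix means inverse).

  after r: (4 5 8 6 7)
  after f': (1 6 4 2 8 7 5 3)

r f'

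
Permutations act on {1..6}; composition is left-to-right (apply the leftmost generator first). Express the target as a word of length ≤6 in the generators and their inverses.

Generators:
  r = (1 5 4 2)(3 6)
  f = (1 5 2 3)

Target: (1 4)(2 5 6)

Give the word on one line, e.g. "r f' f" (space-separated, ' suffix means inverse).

  after f': (1 3 2 5)
  after f': (1 2)(3 5)
  after r': (1 4 5 6 3)
  after f': (1 4)(2 5 6)

f' f' r' f'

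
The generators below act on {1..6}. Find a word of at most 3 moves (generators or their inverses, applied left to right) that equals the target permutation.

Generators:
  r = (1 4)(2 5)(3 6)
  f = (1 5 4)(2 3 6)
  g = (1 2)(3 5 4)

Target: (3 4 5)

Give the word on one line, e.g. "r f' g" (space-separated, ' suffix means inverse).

g g

  after g: (1 2)(3 5 4)
  after g: (3 4 5)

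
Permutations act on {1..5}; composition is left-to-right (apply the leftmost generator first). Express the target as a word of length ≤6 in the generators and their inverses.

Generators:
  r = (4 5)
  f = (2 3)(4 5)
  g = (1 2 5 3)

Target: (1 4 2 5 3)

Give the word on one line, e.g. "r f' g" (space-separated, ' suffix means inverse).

  after g: (1 2 5 3)
  after g: (1 5)(2 3)
  after r': (1 4 5)(2 3)
  after g': (1 4 2 5 3)

g g r' g'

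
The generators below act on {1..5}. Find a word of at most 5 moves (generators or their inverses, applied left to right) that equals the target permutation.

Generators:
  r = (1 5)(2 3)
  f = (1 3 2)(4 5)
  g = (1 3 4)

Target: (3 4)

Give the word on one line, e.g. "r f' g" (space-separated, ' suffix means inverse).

  after g': (1 4 3)
  after r: (1 4 2 3 5)
  after g': (1 3 5 4 2)
  after f': (3 4)

g' r g' f'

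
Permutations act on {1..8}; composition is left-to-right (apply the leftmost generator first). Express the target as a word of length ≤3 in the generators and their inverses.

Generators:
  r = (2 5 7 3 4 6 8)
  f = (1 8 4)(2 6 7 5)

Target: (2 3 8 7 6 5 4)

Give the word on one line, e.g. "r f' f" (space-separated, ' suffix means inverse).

r r r

  after r: (2 5 7 3 4 6 8)
  after r: (2 7 4 8 5 3 6)
  after r: (2 3 8 7 6 5 4)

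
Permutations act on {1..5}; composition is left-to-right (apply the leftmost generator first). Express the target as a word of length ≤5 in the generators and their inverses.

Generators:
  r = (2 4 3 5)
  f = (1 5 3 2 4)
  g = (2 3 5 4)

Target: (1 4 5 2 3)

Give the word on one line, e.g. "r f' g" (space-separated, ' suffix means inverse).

g' r' f'

  after g': (2 4 5 3)
  after r': (3 5 4)
  after f': (1 4 5 2 3)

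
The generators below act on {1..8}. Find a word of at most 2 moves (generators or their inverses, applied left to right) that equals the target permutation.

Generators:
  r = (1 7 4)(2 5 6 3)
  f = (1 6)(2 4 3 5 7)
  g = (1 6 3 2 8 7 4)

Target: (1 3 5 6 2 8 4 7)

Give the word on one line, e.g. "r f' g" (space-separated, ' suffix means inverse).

  after g: (1 6 3 2 8 7 4)
  after r: (1 3 5 6 2 8 4 7)

g r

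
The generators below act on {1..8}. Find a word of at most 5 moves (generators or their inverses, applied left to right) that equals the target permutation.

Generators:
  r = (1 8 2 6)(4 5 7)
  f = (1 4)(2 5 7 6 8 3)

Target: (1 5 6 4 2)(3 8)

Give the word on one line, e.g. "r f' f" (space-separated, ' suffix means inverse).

  after f': (1 4)(2 3 8 6 7 5)
  after f': (2 8 7)(3 6 5)
  after r': (1 6 4 7 8 5 3 2)
  after f': (1 7 6)(2 4 5 8)
  after f': (1 5 6 4 2)(3 8)

f' f' r' f' f'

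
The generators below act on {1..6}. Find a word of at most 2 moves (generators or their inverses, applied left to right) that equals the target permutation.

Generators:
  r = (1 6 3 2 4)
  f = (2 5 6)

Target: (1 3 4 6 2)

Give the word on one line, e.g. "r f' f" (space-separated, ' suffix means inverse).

r r

  after r: (1 6 3 2 4)
  after r: (1 3 4 6 2)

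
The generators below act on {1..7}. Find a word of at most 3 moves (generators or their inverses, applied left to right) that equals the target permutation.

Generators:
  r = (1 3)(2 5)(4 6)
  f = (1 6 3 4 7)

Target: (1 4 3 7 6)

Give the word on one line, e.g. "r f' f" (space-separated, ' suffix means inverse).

  after r': (1 3)(2 5)(4 6)
  after f': (1 6 3 7 4)(2 5)
  after r': (1 4 3 7 6)

r' f' r'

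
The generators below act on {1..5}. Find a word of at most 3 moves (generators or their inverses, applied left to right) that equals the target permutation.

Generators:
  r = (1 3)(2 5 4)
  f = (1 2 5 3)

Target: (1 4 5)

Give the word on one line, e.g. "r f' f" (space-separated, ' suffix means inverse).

f r'

  after f: (1 2 5 3)
  after r': (1 4 5)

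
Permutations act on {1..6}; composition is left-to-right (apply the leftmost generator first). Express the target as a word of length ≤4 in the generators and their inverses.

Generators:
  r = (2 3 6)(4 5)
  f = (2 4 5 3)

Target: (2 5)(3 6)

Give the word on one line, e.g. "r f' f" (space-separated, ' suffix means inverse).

r f'

  after r: (2 3 6)(4 5)
  after f': (2 5)(3 6)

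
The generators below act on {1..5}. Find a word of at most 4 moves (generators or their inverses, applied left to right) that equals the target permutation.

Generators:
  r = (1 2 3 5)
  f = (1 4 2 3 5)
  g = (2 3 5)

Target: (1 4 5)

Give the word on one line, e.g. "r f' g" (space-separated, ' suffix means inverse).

f g'

  after f: (1 4 2 3 5)
  after g': (1 4 5)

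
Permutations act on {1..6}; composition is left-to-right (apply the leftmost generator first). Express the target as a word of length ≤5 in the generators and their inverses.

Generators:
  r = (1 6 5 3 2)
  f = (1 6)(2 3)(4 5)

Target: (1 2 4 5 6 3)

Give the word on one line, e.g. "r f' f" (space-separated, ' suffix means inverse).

  after r': (1 2 3 5 6)
  after r': (1 3 6 2 5)
  after f': (1 2 4 5 6 3)

r' r' f'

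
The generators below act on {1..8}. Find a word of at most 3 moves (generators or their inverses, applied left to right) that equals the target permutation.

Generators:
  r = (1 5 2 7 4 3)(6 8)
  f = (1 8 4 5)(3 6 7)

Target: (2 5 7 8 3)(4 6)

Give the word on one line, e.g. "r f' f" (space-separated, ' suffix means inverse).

  after f': (1 5 4 8)(3 7 6)
  after r': (2 5 7 8 3)(4 6)

f' r'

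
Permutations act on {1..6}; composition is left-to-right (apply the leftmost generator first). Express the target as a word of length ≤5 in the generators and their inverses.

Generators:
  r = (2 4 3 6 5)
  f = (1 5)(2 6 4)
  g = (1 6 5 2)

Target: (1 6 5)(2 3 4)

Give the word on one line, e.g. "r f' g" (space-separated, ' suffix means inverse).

  after g': (1 2 5 6)
  after g': (1 5)(2 6)
  after r': (1 6 5)(2 3 4)

g' g' r'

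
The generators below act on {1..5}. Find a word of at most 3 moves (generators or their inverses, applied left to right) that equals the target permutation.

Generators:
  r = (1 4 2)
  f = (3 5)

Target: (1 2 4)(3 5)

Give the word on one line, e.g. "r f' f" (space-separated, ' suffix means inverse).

  after r: (1 4 2)
  after r: (1 2 4)
  after f': (1 2 4)(3 5)

r r f'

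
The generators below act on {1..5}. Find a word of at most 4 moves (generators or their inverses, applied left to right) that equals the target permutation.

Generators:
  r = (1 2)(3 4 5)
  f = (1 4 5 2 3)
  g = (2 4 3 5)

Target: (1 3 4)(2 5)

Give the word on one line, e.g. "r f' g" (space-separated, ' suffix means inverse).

r' g' f' g

  after r': (1 2)(3 5 4)
  after g': (1 5 2)
  after f': (1 4)(2 3)
  after g: (1 3 4)(2 5)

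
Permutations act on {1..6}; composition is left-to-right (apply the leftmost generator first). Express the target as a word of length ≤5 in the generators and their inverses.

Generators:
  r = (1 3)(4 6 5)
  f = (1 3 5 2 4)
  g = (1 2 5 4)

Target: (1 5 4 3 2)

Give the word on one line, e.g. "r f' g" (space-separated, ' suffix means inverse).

f g f g' f'

  after f: (1 3 5 2 4)
  after g: (1 3 4 2)
  after f: (1 5 2 3)
  after g': (1 2 3 4 5)
  after f': (1 5 4 3 2)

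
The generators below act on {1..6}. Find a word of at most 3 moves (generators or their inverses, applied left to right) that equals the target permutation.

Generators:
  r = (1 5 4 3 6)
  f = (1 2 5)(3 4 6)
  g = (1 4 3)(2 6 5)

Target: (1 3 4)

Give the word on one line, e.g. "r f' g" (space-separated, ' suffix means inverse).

  after f: (1 2 5)(3 4 6)
  after g: (1 6)(4 5)
  after r': (1 3 4)

f g r'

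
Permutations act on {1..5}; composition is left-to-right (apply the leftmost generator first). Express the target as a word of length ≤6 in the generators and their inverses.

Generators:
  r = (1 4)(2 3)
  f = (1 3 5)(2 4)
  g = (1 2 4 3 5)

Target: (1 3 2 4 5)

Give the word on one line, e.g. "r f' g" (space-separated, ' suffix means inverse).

  after f: (1 3 5)(2 4)
  after f: (1 5 3)
  after r: (1 5 2 3 4)
  after g': (1 3 2 4 5)

f f r g'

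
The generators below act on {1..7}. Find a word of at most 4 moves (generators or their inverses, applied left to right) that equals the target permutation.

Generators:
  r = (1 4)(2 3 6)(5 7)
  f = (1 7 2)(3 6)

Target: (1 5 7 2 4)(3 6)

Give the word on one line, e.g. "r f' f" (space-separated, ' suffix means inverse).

  after f: (1 7 2)(3 6)
  after r': (1 5 7 6 2 4)
  after r': (1 7 3 2)
  after r': (1 5 7 2 4)(3 6)

f r' r' r'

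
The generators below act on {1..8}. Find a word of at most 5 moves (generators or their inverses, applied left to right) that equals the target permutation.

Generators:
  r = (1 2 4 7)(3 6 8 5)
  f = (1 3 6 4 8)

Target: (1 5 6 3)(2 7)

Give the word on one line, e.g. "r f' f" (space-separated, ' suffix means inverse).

  after f': (1 8 4 6 3)
  after f': (1 4 3 8 6)
  after f': (1 6 8 3 4)
  after r': (1 3 2)(4 7)(5 8)
  after r': (1 5 6 3)(2 7)

f' f' f' r' r'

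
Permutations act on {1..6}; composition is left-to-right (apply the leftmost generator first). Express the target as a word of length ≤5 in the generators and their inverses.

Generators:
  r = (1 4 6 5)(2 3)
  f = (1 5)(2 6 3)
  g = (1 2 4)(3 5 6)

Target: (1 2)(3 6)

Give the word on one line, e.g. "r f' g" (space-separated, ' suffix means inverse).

r g r' g' r

  after r: (1 4 6 5)(2 3)
  after g: (2 5)(3 4)
  after r': (1 5 3)(2 6 4)
  after g': (1 3 4)(2 5 6)
  after r: (1 2)(3 6)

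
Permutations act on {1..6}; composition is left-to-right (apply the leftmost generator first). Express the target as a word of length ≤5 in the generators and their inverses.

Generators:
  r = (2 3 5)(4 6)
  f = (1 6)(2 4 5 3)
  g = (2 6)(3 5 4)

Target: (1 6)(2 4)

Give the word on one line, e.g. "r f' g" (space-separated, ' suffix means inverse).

  after g': (2 6)(3 4 5)
  after g': (3 5 4)
  after f: (1 6)(2 4)

g' g' f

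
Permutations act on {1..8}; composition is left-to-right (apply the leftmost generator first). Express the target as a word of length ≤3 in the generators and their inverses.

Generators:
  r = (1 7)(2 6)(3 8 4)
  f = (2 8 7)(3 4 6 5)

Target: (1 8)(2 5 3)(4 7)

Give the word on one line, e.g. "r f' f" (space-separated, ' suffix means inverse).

f r' f'

  after f: (2 8 7)(3 4 6 5)
  after r': (1 7 6 5 4 2 3 8)
  after f': (1 8)(2 5 3)(4 7)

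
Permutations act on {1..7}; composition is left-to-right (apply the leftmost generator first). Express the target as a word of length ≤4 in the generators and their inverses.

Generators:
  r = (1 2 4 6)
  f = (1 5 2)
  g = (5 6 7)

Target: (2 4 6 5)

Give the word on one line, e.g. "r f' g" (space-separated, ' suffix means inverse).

  after r: (1 2 4 6)
  after f: (2 4 6 5)

r f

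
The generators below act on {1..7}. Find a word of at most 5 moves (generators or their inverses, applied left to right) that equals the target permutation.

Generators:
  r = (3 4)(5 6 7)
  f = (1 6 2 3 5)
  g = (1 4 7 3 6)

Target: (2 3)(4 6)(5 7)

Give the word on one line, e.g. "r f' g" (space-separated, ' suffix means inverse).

g' r' f

  after g': (1 6 3 7 4)
  after r': (1 5 7 3 6 4)
  after f: (2 3)(4 6)(5 7)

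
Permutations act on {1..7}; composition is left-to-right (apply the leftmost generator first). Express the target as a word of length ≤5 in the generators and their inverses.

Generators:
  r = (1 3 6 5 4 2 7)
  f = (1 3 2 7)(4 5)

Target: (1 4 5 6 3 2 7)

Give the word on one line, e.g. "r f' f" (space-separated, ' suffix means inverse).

  after f: (1 3 2 7)(4 5)
  after r: (1 6 5 2)(3 7)
  after f': (1 6 4 5 3 2 7)
  after r: (1 5 6 2)(3 7)
  after f': (1 4 5 6 3 2 7)

f r f' r f'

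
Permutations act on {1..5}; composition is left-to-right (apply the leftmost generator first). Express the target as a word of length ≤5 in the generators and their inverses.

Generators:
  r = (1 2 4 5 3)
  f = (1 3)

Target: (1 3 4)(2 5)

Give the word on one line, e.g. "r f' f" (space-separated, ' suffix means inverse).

r' f r'

  after r': (1 3 5 4 2)
  after f: (2 3 5 4)
  after r': (1 3 4)(2 5)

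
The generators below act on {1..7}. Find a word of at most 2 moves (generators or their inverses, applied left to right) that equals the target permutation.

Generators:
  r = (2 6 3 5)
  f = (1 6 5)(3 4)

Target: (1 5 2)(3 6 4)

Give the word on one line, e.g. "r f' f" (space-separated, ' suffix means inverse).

  after r: (2 6 3 5)
  after f': (1 5 2)(3 6 4)

r f'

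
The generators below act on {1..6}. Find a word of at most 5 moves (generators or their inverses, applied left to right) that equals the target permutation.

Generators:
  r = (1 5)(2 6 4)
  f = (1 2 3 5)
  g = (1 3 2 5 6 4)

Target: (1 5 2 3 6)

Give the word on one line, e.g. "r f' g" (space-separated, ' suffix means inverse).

r' f' r f

  after r': (1 5)(2 4 6)
  after f': (1 3 2 4 6)
  after r: (1 3 6 5)
  after f: (1 5 2 3 6)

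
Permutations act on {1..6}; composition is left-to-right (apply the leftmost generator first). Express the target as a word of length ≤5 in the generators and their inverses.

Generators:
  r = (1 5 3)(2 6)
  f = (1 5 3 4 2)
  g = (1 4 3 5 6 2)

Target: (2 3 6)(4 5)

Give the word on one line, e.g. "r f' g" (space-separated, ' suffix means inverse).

  after f: (1 5 3 4 2)
  after f: (1 3 2 5 4)
  after r: (2 3 6)(4 5)

f f r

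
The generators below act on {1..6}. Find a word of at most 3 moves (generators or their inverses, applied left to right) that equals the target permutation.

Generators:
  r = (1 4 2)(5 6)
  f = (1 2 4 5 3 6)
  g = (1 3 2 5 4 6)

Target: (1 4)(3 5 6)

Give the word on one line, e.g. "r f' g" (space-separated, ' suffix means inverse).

  after g': (1 6 4 5 2 3)
  after r': (1 5 4 6)(2 3)
  after g: (1 4)(3 5 6)

g' r' g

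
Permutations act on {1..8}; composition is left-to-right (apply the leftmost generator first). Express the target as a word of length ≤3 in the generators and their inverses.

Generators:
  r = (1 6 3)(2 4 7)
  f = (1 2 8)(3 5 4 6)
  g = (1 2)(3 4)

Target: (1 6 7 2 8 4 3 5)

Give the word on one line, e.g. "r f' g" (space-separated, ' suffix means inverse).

f g r

  after f: (1 2 8)(3 5 4 6)
  after g: (2 8)(3 5)(4 6)
  after r: (1 6 7 2 8 4 3 5)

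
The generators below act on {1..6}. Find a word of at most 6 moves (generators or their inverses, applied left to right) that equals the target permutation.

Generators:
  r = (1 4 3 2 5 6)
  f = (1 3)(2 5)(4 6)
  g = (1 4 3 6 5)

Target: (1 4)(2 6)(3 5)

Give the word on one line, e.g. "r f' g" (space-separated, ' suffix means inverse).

  after g': (1 5 6 3 4)
  after r: (1 6 2 5)
  after f: (1 4 6 5 3)
  after r': (2 3 6)(4 5)
  after g: (1 4)(2 6)(3 5)

g' r f r' g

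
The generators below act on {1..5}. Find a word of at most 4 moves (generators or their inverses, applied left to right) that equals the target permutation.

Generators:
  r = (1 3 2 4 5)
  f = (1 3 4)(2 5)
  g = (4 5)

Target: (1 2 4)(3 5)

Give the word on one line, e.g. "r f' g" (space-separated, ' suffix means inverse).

f' g g r'

  after f': (1 4 3)(2 5)
  after g: (1 5 2 4 3)
  after g: (1 4 3)(2 5)
  after r': (1 2 4)(3 5)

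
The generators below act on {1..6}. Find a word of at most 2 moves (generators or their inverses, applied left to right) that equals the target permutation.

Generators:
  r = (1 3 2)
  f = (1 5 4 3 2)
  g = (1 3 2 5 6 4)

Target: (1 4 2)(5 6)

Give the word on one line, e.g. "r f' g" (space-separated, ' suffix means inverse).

g f'

  after g: (1 3 2 5 6 4)
  after f': (1 4 2)(5 6)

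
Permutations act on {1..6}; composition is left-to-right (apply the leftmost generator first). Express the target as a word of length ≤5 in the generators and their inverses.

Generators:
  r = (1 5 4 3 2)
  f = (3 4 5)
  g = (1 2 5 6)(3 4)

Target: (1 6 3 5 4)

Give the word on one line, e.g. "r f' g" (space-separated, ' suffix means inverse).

r' g' f g' f'

  after r': (1 2 3 4 5)
  after g': (2 4)(5 6)
  after f: (2 5 6 3 4)
  after g': (1 6 4)
  after f': (1 6 3 5 4)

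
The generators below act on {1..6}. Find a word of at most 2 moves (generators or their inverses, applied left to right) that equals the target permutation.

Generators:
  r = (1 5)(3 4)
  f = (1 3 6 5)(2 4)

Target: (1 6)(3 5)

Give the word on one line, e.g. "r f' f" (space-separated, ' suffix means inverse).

  after f: (1 3 6 5)(2 4)
  after f: (1 6)(3 5)

f f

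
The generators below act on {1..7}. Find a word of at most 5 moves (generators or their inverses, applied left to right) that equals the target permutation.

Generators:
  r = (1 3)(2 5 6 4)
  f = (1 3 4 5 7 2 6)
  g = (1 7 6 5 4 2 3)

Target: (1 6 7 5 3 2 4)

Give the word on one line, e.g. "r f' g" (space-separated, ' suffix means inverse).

  after f': (1 6 2 7 5 4 3)
  after f': (1 2 5 3 6 7 4)
  after r: (1 5)(2 6 7)(3 4)
  after r: (1 6 7 5 3 2 4)

f' f' r r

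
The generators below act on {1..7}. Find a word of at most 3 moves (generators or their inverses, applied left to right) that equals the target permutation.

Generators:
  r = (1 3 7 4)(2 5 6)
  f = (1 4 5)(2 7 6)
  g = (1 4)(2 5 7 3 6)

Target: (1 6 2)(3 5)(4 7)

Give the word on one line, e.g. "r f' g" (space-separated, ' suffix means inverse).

  after r: (1 3 7 4)(2 5 6)
  after f': (1 3 2 4 5 7)
  after g: (1 6 2)(3 5)(4 7)

r f' g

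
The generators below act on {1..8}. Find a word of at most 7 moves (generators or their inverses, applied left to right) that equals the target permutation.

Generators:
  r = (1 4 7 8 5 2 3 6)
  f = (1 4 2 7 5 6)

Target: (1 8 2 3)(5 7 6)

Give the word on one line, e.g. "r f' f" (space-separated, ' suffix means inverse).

  after r': (1 6 3 2 5 8 7 4)
  after f': (1 5 8 2 7)(3 4 6)
  after f': (1 7 6 3)(4 5 8)
  after r: (1 8 7)(2 3 4)
  after f': (1 8 2 3)(5 7 6)

r' f' f' r f'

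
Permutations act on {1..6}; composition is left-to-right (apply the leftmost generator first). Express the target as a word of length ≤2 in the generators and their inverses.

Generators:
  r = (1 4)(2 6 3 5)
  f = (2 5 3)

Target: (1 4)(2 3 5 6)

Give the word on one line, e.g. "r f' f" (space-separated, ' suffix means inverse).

  after f: (2 5 3)
  after r': (1 4)(2 3 5 6)

f r'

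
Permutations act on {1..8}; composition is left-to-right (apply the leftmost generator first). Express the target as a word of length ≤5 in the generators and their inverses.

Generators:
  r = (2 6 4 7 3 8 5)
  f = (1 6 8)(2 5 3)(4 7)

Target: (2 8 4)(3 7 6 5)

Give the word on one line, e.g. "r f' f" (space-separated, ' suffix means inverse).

  after r': (2 5 8 3 7 4 6)
  after r': (2 8 7 6 5 3 4)
  after f: (1 6 3 7 8 4 5 2)
  after f: (1 8 7)(2 6)(3 4)
  after f: (2 8 4)(3 7 6 5)

r' r' f f f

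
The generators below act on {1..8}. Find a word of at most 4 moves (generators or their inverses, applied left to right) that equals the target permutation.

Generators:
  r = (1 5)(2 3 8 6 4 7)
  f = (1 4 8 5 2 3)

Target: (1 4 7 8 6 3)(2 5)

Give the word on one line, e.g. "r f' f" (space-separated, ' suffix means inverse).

r f' f'

  after r: (1 5)(2 3 8 6 4 7)
  after f': (1 8 6)(3 4 7 5)
  after f': (1 4 7 8 6 3)(2 5)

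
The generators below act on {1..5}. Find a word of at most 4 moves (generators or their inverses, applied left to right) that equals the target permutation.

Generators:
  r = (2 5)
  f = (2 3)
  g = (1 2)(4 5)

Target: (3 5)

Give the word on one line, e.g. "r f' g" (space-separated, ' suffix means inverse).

  after f: (2 3)
  after r': (2 3 5)
  after f: (3 5)

f r' f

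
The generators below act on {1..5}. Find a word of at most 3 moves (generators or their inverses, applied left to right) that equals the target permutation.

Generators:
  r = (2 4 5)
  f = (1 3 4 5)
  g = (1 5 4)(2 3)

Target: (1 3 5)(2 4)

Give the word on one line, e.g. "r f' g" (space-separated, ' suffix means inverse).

f r

  after f: (1 3 4 5)
  after r: (1 3 5)(2 4)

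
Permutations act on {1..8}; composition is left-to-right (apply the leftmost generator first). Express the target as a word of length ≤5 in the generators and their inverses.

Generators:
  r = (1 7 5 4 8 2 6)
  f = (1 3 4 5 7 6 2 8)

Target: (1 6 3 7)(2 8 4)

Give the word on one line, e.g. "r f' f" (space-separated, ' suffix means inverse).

r' r' r' f' r

  after r': (1 6 2 8 4 5 7)
  after r': (1 2 4 7 6 8 5)
  after r': (1 8 7 2 5 6 4)
  after f': (1 2 4 8 5 7 6 3)
  after r: (1 6 3 7)(2 8 4)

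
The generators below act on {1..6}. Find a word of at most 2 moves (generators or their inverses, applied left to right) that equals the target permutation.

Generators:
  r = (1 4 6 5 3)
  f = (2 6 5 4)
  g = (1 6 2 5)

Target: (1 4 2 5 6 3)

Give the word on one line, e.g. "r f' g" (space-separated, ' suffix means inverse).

  after f: (2 6 5 4)
  after r: (1 4 2 5 6 3)

f r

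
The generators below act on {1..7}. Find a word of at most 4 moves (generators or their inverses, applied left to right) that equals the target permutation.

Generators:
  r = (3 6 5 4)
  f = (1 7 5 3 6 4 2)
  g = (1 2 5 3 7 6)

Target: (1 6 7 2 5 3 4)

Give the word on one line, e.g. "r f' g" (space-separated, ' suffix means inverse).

  after f': (1 2 4 6 3 5 7)
  after g: (1 5 6 7 2 4)
  after r': (1 6 7 2 5 3 4)

f' g r'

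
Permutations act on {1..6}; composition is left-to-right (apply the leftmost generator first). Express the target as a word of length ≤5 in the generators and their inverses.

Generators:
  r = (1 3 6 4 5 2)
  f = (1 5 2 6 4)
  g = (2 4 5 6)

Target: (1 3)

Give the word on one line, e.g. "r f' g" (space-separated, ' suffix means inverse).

f g g f r'

  after f: (1 5 2 6 4)
  after g: (1 6 5 4)
  after g: (1 2 4)
  after f: (1 6 4 5 2)
  after r': (1 3)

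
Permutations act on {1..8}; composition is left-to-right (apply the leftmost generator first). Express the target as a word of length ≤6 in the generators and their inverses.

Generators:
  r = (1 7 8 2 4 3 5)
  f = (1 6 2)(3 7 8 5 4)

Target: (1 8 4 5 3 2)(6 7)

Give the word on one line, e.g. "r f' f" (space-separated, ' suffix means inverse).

  after f: (1 6 2)(3 7 8 5 4)
  after r': (1 6 8 3)(2 5)
  after r': (1 6 7)(2 3 5 8 4)
  after f: (1 2 7 6 8 3 4)
  after r': (1 8 4 5 3 2)(6 7)

f r' r' f r'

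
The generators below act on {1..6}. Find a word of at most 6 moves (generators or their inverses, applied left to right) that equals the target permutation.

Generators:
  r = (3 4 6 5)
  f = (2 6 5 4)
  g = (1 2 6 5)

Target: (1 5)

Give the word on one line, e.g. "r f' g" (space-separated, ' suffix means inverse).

f f g f g

  after f: (2 6 5 4)
  after f: (2 5)(4 6)
  after g: (1 2)(4 5 6)
  after f: (1 6 2)
  after g: (1 5)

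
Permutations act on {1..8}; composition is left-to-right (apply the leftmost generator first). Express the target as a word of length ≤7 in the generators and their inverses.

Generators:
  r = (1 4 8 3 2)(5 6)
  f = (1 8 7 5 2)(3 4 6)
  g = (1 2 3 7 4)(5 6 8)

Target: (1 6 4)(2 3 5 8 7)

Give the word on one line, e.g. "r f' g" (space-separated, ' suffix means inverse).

g r' g f r'

  after g: (1 2 3 7 4)(5 6 8)
  after r': (1 3 7)(2 8 6 4)
  after g: (1 7 2 5 6)(3 4)
  after f: (1 5 3 6 8 7)
  after r': (1 6 4)(2 3 5 8 7)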